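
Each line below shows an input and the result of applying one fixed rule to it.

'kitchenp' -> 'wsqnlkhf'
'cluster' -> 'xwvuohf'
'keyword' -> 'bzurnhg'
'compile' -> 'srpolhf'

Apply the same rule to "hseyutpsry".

Each output is the input with this applied: sort the characters into reverse alphabetical order, then shift every letter 3 places forward in the alphabet (wrapping around).
Starting from "hseyutpsry": after the first operation, "yyutssrphe"; after the second, "bbxwvvuskh".
(Check on "kitchenp": → "tpnkihec" → "wsqnlkhf" ✓)

bbxwvvuskh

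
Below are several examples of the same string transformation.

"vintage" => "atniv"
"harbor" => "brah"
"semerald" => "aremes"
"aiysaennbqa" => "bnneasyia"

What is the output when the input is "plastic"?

The rule is to delete the last 2 characters, then reverse the string.
Starting from "plastic": after the first operation, "plast"; after the second, "tsalp".

tsalp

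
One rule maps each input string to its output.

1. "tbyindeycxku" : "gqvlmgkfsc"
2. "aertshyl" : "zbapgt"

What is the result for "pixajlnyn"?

Each output is the input with this applied: delete the first 2 characters, then shift every letter 8 places forward in the alphabet (wrapping around).
For "pixajlnyn", step one produces "xajlnyn"; step two turns that into "firtvgv".
(Check on "aertshyl": → "rtshyl" → "zbapgt" ✓)

firtvgv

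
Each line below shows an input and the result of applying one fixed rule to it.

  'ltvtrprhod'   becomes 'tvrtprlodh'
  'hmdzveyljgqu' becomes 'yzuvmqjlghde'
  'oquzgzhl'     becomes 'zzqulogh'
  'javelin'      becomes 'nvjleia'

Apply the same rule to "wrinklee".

The transformation: sort the characters into reverse alphabetical order, then swap each adjacent pair of characters (1↔2, 3↔4, ...).
Working it through for "wrinklee": intermediate "wrnlkiee", final "rwlnikee".

rwlnikee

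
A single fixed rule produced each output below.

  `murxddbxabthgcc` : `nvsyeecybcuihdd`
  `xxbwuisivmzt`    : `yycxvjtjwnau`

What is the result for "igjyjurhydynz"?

Looking at the pairs, the operation is to shift every letter 1 place forward in the alphabet (wrapping around).
So "igjyjurhydynz" becomes "jhkzkvsizezoa".

jhkzkvsizezoa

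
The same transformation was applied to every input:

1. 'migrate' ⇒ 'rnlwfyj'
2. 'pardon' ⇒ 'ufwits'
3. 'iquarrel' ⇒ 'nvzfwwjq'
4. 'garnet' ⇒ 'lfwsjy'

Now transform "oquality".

tvzfqnyd

Each output is the input with this applied: shift every letter 5 places forward in the alphabet (wrapping around).
So "oquality" becomes "tvzfqnyd".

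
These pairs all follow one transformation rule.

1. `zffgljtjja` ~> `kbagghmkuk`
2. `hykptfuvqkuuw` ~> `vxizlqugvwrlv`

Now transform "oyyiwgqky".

lzpzzjxhr

Looking at the pairs, the operation is to move the last 2 characters to the front (rotate right by 2), then shift every letter 1 place forward in the alphabet (wrapping around).
Starting from "oyyiwgqky": after the first operation, "kyoyyiwgq"; after the second, "lzpzzjxhr".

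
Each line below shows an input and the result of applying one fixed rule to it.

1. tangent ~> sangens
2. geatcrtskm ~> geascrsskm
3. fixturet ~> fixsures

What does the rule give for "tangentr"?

sangensr

Each output is the input with this applied: replace every "t" with "s".
Applying that to "tangentr" gives "sangensr".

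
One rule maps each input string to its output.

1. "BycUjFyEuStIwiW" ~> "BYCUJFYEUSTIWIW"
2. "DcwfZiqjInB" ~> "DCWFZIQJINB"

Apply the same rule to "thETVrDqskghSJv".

The transformation: convert every letter to uppercase.
Applying that to "thETVrDqskghSJv" gives "THETVRDQSKGHSJV".

THETVRDQSKGHSJV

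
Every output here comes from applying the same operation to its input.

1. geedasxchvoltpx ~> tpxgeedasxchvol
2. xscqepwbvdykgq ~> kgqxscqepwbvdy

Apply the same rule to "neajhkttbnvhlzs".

lzsneajhkttbnvh

What's happening: move the last 3 characters to the front (rotate right by 3).
Applying that to "neajhkttbnvhlzs" gives "lzsneajhkttbnvh".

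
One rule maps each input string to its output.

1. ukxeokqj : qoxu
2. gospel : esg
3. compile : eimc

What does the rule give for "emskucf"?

Each output is the input with this applied: keep every other character starting from the first (positions 1st, 3rd, 5th, ...), then reverse the string.
Applying both steps to "emskucf": "esuf", then "fuse".

fuse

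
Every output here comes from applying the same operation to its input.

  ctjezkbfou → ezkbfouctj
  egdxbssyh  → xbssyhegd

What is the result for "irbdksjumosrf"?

dksjumosrfirb

Rule — move the first 3 characters to the end (rotate left by 3).
"irbdksjumosrf" → "dksjumosrfirb".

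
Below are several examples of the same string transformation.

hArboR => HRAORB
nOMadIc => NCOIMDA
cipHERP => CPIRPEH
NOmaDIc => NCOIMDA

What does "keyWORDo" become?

The pattern: take characters alternately from the front and the back (1st, last, 2nd, 2nd-last, ...), then convert every letter to uppercase.
"keyWORDo" → "koeDyRWO" → "KOEDYRWO".

KOEDYRWO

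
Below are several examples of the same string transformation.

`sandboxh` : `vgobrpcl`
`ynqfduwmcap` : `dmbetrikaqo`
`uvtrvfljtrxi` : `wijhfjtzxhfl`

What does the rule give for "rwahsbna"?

What's happening: move the last character to the front, then shift every letter 12 places backward in the alphabet (wrapping around).
"rwahsbna" → "arwahsbn" → "ofkovgpb".

ofkovgpb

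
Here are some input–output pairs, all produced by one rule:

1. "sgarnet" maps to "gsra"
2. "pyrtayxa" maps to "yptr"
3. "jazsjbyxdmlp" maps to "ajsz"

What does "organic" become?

The transformation: swap each adjacent pair of characters (1↔2, 3↔4, ...), then keep only the first 4 characters.
For "organic", step one produces "roaginc"; step two turns that into "roag".

roag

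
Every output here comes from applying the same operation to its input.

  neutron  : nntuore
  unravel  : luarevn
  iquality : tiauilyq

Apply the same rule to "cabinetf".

tcibenfa

The rule is to swap each adjacent pair of characters (1↔2, 3↔4, ...), then swap the first and last characters.
For "cabinetf", step one produces "acibenft"; step two turns that into "tcibenfa".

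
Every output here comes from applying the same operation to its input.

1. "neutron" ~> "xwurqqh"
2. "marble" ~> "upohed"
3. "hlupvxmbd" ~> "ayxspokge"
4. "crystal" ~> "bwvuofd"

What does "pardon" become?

usrqgd

The transformation: sort the characters into reverse alphabetical order, then shift every letter 3 places forward in the alphabet (wrapping around).
For "pardon", step one produces "rponda"; step two turns that into "usrqgd".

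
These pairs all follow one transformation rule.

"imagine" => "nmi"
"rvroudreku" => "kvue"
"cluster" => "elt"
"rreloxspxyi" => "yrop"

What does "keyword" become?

reo

The transformation: move the last 2 characters to the front (rotate right by 2), then keep one character in every 3, starting at position 1 (positions 1st, 4th, 7th, ...).
For "keyword" the result is "reo".
(Check on "imagine": → "neimagi" → "nmi" ✓)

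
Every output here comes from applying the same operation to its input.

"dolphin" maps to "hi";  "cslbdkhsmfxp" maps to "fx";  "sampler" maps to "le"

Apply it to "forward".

ar

The pattern: move the last 3 characters to the front (rotate right by 3), then keep only the first 2 characters.
For "forward", step one produces "ardforw"; step two turns that into "ar".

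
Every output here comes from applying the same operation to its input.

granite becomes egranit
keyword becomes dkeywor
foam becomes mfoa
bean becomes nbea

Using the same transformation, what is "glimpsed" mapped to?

dglimpse

Each output is the input with this applied: move the last character to the front.
On "glimpsed" that produces "dglimpse".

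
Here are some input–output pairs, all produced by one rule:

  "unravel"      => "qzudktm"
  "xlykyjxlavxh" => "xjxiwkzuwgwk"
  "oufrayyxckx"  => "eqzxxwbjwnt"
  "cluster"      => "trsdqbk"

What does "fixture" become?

The pattern: shift every letter 1 place backward in the alphabet (wrapping around), then move the first 2 characters to the end (rotate left by 2).
Starting from "fixture": after the first operation, "ehwstqd"; after the second, "wstqdeh".

wstqdeh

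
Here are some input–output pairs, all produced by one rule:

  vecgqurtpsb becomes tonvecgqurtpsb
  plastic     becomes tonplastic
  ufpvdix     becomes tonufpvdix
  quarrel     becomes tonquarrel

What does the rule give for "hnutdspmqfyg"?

tonhnutdspmqfyg

Rule — prepend "ton".
Doing the same to "hnutdspmqfyg": "tonhnutdspmqfyg".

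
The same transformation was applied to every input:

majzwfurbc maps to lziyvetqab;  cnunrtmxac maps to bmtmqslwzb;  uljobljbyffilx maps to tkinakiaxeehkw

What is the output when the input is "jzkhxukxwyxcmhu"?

Looking at the pairs, the operation is to shift every letter 1 place backward in the alphabet (wrapping around).
Doing the same to "jzkhxukxwyxcmhu": "iyjgwtjwvxwblgt".

iyjgwtjwvxwblgt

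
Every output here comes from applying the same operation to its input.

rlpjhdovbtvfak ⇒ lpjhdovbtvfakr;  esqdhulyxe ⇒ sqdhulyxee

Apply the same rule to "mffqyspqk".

ffqyspqkm

The rule is to move the first character to the end.
"mffqyspqk" → "ffqyspqkm".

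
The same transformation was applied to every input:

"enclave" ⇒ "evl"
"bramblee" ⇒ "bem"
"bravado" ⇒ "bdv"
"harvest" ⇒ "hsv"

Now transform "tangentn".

Rule — take characters alternately from the front and the back (1st, last, 2nd, 2nd-last, ...), then keep one character in every 3, starting at position 1 (positions 1st, 4th, 7th, ...).
Applying both steps to "tangentn": "tnatnnge", then "ttg".

ttg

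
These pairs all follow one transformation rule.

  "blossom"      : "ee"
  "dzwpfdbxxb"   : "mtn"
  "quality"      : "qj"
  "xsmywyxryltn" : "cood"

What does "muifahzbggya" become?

Rule — keep one character in every 3, starting at position 3 (positions 3rd, 6th, 9th, ...), then shift every letter 10 places backward in the alphabet (wrapping around).
Doing the same to "muifahzbggya": "yxwq".

yxwq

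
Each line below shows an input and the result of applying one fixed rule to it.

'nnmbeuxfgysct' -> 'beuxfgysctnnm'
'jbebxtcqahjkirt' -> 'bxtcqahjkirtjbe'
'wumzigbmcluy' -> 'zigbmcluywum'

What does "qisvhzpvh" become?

Rule — move the first 3 characters to the end (rotate left by 3).
"qisvhzpvh" → "vhzpvhqis".

vhzpvhqis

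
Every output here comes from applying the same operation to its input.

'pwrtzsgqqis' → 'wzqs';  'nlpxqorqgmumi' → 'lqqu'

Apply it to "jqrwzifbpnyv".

The rule is to keep one character in every 3, starting at position 2 (positions 2nd, 5th, 8th, ...).
So "jqrwzifbpnyv" becomes "qzby".

qzby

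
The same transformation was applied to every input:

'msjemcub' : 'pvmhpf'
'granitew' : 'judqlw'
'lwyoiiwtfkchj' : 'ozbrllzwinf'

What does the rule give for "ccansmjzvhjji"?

Looking at the pairs, the operation is to shift every letter 3 places forward in the alphabet (wrapping around), then delete the last 2 characters.
"ccansmjzvhjji" → "ffdqvpmcykmml" → "ffdqvpmcykm".

ffdqvpmcykm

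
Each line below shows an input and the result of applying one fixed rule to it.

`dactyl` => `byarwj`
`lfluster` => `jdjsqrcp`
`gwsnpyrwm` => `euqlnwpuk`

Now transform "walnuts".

What's happening: shift every letter 2 places backward in the alphabet (wrapping around).
For "walnuts" the result is "uyjlsrq".

uyjlsrq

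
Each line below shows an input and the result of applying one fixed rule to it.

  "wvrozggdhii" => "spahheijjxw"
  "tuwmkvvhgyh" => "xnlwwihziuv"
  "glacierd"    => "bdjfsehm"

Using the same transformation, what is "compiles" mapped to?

nqjmftdp

What's happening: move the first 2 characters to the end (rotate left by 2), then shift every letter 1 place forward in the alphabet (wrapping around).
Starting from "compiles": after the first operation, "mpilesco"; after the second, "nqjmftdp".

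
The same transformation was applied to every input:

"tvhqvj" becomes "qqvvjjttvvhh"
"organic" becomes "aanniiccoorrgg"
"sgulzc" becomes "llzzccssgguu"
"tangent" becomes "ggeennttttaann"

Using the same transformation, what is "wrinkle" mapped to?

Looking at the pairs, the operation is to move the first 3 characters to the end (rotate left by 3), then double every character.
Applying both steps to "wrinkle": "nklewri", then "nnkklleewwrrii".

nnkklleewwrrii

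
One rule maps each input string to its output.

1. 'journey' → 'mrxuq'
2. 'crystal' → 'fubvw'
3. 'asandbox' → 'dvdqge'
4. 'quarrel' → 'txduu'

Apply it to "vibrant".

Each output is the input with this applied: shift every letter 3 places forward in the alphabet (wrapping around), then delete the last 2 characters.
On "vibrant": the first step gives "yleudqw", and the second then gives "yleud".

yleud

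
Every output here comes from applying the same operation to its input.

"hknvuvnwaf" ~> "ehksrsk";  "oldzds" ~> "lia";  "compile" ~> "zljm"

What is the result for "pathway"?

mxqe

The transformation: shift every letter 3 places backward in the alphabet (wrapping around), then delete the last 3 characters.
For "pathway", step one produces "mxqetxv"; step two turns that into "mxqe".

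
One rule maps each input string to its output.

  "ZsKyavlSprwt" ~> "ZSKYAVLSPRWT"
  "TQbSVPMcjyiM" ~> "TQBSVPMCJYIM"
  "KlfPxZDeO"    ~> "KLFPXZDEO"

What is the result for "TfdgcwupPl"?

Each output is the input with this applied: convert every letter to uppercase.
So "TfdgcwupPl" becomes "TFDGCWUPPL".

TFDGCWUPPL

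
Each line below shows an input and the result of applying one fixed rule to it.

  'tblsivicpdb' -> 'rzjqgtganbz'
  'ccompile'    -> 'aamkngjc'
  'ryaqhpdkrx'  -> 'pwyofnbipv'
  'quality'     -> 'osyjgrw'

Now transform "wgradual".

Looking at the pairs, the operation is to shift every letter 2 places backward in the alphabet (wrapping around).
"wgradual" → "uepybsyj".

uepybsyj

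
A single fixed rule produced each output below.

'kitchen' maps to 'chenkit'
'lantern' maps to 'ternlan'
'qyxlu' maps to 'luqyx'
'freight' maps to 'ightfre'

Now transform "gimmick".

mickgim

The rule is to move the first 3 characters to the end (rotate left by 3).
For "gimmick" the result is "mickgim".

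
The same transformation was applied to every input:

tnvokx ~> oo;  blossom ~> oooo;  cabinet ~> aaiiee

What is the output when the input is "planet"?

Rule — double every character, then keep only the vowels.
Applying both steps to "planet": "ppllaanneett", then "aaee".

aaee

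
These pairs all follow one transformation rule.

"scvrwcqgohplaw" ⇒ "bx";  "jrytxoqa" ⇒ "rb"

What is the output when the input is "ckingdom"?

The pattern: shift every letter 1 place forward in the alphabet (wrapping around), then keep only the last 2 characters.
Applying that to "ckingdom" gives "pn".
(Check on "scvrwcqgohplaw": → "tdwsxdrhpiqmbx" → "bx" ✓)

pn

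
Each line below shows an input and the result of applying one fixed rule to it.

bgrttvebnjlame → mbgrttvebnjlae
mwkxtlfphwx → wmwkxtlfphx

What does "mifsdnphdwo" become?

Rule — move the last character to the front, then swap the first and last characters.
Working it through for "mifsdnphdwo": intermediate "omifsdnphdw", final "wmifsdnphdo".
(Check on "mwkxtlfphwx": → "xmwkxtlfphw" → "wmwkxtlfphx" ✓)

wmifsdnphdo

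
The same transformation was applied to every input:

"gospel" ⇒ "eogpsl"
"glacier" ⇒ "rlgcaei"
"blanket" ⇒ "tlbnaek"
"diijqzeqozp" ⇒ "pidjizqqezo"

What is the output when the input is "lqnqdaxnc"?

cqlqnadnx

Each output is the input with this applied: swap each adjacent pair of characters (1↔2, 3↔4, ...), then move the last character to the front.
Applying both steps to "lqnqdaxnc": "qlqnadnxc", then "cqlqnadnx".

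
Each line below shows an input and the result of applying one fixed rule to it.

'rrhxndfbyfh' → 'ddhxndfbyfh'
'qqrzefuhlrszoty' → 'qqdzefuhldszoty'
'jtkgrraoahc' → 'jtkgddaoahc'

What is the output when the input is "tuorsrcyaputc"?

What's happening: replace every "r" with "d".
On "tuorsrcyaputc" that produces "tuodsdcyaputc".

tuodsdcyaputc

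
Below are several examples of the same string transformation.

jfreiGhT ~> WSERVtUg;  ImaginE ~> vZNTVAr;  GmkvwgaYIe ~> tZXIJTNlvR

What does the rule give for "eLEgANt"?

RyrTnaG

The transformation: shift every letter 13 places forward in the alphabet (wrapping around) — i.e. ROT13, then flip the case of every letter.
For "eLEgANt" the result is "RyrTnaG".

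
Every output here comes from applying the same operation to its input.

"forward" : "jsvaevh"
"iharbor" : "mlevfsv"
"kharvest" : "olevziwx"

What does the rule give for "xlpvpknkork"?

Rule — shift every letter 4 places forward in the alphabet (wrapping around).
"xlpvpknkork" → "bptztorosvo".

bptztorosvo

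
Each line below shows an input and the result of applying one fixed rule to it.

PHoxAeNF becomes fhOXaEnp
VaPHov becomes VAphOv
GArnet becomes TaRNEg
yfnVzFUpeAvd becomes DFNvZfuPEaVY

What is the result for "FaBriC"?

cAbRIf

Looking at the pairs, the operation is to flip the case of every letter, then swap the first and last characters.
On "FaBriC": the first step gives "fAbRIc", and the second then gives "cAbRIf".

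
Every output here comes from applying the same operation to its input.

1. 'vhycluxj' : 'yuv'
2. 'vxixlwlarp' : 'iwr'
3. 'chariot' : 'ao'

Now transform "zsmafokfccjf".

mocf

What's happening: move the first character to the end, then keep one character in every 3, starting at position 2 (positions 2nd, 5th, 8th, ...).
On "zsmafokfccjf" that produces "mocf".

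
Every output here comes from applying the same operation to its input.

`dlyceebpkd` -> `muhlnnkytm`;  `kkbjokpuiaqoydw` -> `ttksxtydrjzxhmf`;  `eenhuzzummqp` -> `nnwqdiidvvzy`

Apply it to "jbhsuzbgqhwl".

In each case the input is transformed by: shift every letter 9 places forward in the alphabet (wrapping around).
Applying that to "jbhsuzbgqhwl" gives "skqbdikpzqfu".

skqbdikpzqfu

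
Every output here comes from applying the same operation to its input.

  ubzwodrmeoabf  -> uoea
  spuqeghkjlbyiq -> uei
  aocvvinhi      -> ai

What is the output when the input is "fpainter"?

The pattern: keep every other character starting from the first (positions 1st, 3rd, 5th, ...), then keep only the vowels.
On "fpainter": the first step gives "fane", and the second then gives "ae".

ae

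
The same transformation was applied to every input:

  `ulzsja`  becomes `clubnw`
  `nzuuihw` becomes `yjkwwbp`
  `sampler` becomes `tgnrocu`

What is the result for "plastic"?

ekvucnr

Rule — reverse the string, then shift every letter 2 places forward in the alphabet (wrapping around).
Applying both steps to "plastic": "citsalp", then "ekvucnr".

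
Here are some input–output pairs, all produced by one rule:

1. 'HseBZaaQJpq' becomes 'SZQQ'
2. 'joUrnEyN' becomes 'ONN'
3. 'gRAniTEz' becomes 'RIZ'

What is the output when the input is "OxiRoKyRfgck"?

XORC

The rule is to keep one character in every 3, starting at position 2 (positions 2nd, 5th, 8th, ...), then convert every letter to uppercase.
Applying both steps to "OxiRoKyRfgck": "xoRc", then "XORC".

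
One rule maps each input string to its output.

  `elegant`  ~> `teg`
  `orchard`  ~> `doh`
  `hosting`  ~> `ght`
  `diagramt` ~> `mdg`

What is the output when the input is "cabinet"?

tci

Rule — keep one character in every 3, starting at position 1 (positions 1st, 4th, 7th, ...), then move the last character to the front.
Applying that to "cabinet" gives "tci".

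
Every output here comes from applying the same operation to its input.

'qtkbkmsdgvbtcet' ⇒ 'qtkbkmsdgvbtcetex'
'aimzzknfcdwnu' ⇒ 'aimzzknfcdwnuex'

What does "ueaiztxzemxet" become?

What's happening: append "ex".
Applying that to "ueaiztxzemxet" gives "ueaiztxzemxetex".

ueaiztxzemxetex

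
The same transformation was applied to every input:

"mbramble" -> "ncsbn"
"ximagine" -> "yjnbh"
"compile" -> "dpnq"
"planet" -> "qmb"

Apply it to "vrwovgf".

In each case the input is transformed by: delete the last 3 characters, then shift every letter 1 place forward in the alphabet (wrapping around).
For "vrwovgf" the result is "wsxp".

wsxp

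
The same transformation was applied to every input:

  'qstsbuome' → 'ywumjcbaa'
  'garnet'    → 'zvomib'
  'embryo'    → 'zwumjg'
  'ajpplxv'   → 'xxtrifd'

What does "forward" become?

zzwnlie

Each output is the input with this applied: shift every letter 8 places forward in the alphabet (wrapping around), then sort the characters into reverse alphabetical order.
Doing the same to "forward": "zzwnlie".
(Check on "embryo": → "mujzgw" → "zwumjg" ✓)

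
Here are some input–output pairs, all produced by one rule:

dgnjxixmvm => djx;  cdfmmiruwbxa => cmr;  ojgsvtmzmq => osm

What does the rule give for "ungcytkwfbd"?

uck

Each output is the input with this applied: delete the last 3 characters, then keep one character in every 3, starting at position 1 (positions 1st, 4th, 7th, ...).
Applying both steps to "ungcytkwfbd": "ungcytkw", then "uck".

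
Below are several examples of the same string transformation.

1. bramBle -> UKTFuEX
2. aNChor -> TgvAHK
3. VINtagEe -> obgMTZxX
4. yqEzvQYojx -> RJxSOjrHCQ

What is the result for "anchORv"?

TGVAhkO

Rule — shift every letter 7 places backward in the alphabet (wrapping around), then flip the case of every letter.
Applying both steps to "anchORv": "tgvaHKo", then "TGVAhkO".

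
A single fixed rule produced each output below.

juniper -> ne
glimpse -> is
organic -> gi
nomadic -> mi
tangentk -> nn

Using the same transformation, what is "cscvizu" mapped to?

Each output is the input with this applied: keep one character in every 3, starting at position 3 (positions 3rd, 6th, 9th, ...).
"cscvizu" → "cz".

cz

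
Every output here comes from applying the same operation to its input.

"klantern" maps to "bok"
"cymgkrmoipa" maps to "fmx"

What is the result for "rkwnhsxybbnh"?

yke

Each output is the input with this applied: shift every letter 3 places backward in the alphabet (wrapping around), then keep only the last 3 characters.
"rkwnhsxybbnh" → "ohtkepuvyyke" → "yke".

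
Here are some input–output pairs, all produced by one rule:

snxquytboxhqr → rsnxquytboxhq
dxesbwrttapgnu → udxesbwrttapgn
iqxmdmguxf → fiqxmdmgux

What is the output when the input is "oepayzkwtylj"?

joepayzkwtyl

The rule is to move the last character to the front.
Applying that to "oepayzkwtylj" gives "joepayzkwtyl".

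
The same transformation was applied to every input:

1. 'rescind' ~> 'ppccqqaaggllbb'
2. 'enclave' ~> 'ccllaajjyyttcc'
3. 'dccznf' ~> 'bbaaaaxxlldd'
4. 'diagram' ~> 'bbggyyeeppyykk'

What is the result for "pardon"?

nnyyppbbmmll

What's happening: shift every letter 2 places backward in the alphabet (wrapping around), then double every character.
"pardon" → "nypbml" → "nnyyppbbmmll".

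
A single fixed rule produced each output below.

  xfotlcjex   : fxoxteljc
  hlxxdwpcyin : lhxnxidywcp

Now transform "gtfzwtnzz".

Rule — move the first character to the end, then take characters alternately from the front and the back (1st, last, 2nd, 2nd-last, ...).
"gtfzwtnzz" → "tfzwtnzzg" → "tgfzzzwnt".
(Check on "xfotlcjex": → "fotlcjexx" → "fxoxteljc" ✓)

tgfzzzwnt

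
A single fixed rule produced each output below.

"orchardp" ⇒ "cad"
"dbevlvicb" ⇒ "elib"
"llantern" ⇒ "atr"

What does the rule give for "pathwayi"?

Looking at the pairs, the operation is to keep every other character starting from the first (positions 1st, 3rd, 5th, ...), then delete the first character.
"pathwayi" → "ptwy" → "twy".

twy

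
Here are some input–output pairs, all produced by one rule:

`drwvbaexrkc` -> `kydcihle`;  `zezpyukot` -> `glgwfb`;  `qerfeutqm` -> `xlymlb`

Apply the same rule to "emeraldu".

In each case the input is transformed by: shift every letter 7 places forward in the alphabet (wrapping around), then delete the last 3 characters.
Applying both steps to "emeraldu": "ltlyhskb", then "ltlyh".

ltlyh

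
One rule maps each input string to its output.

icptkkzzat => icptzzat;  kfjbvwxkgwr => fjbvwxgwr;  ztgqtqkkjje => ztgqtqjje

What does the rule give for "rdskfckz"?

Each output is the input with this applied: remove every "k".
So "rdskfckz" becomes "rdsfcz".

rdsfcz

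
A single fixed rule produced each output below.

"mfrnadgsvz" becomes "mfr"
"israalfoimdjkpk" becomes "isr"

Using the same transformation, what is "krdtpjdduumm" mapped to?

What's happening: keep only the first 3 characters.
Doing the same to "krdtpjdduumm": "krd".

krd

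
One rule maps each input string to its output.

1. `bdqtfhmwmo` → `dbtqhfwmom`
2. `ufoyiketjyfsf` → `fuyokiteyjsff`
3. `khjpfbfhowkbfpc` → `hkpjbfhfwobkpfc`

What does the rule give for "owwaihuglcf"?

Looking at the pairs, the operation is to swap each adjacent pair of characters (1↔2, 3↔4, ...).
Doing the same to "owwaihuglcf": "woawhiguclf".

woawhiguclf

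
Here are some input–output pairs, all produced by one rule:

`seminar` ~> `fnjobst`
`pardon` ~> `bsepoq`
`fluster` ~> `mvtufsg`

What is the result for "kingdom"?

johepnl

The pattern: shift every letter 1 place forward in the alphabet (wrapping around), then move the first character to the end.
On "kingdom": the first step gives "ljohepn", and the second then gives "johepnl".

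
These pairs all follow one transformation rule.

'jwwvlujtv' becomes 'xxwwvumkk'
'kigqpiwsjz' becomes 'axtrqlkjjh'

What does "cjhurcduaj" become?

Rule — sort the characters into reverse alphabetical order, then shift every letter 1 place forward in the alphabet (wrapping around).
Working it through for "cjhurcduaj": intermediate "uurjjhdcca", final "vvskkieddb".
(Check on "kigqpiwsjz": → "zwsqpkjiig" → "axtrqlkjjh" ✓)

vvskkieddb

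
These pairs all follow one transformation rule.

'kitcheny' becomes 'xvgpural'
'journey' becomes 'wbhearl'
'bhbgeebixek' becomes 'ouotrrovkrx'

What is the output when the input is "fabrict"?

Looking at the pairs, the operation is to shift every letter 13 places forward in the alphabet (wrapping around) — i.e. ROT13.
Doing the same to "fabrict": "snoevpg".

snoevpg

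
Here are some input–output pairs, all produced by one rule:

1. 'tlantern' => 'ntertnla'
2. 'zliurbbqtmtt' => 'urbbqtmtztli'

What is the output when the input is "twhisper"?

ispetrwh

Each output is the input with this applied: swap the first and last characters, then move the first 3 characters to the end (rotate left by 3).
Working it through for "twhisper": intermediate "rwhispet", final "ispetrwh".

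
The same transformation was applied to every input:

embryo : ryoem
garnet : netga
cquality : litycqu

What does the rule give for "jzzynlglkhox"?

glkhoxjzzyn

The rule is to swap the front and back halves of the string, then delete the last character.
"jzzynlglkhox" → "glkhoxjzzynl" → "glkhoxjzzyn".
(Check on "embryo": → "ryoemb" → "ryoem" ✓)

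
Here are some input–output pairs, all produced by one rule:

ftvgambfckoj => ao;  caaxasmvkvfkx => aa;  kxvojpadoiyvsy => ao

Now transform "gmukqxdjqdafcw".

The rule is to keep every other character starting from the first (positions 1st, 3rd, 5th, ...), then keep only the vowels.
So "gmukqxdjqdafcw" becomes "ua".

ua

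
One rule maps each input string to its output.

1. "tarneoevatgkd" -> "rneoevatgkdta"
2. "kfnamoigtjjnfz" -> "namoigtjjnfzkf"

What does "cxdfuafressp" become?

dfuafresspcx

In each case the input is transformed by: move the first 2 characters to the end (rotate left by 2).
On "cxdfuafressp" that produces "dfuafresspcx".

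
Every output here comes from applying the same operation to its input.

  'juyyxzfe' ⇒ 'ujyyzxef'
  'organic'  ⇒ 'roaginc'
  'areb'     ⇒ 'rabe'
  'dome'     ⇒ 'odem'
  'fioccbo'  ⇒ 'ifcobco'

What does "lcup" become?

Looking at the pairs, the operation is to swap each adjacent pair of characters (1↔2, 3↔4, ...).
So "lcup" becomes "clpu".

clpu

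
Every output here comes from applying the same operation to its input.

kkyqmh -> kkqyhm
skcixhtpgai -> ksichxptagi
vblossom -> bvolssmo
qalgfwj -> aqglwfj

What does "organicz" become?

roaginzc

Rule — swap each adjacent pair of characters (1↔2, 3↔4, ...).
Applying that to "organicz" gives "roaginzc".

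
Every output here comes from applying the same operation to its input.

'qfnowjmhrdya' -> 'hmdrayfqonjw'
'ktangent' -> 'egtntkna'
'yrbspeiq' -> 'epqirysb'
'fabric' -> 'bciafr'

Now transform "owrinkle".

knelwoir

Rule — swap each adjacent pair of characters (1↔2, 3↔4, ...), then swap the front and back halves of the string.
For "owrinkle", step one produces "woirknel"; step two turns that into "knelwoir".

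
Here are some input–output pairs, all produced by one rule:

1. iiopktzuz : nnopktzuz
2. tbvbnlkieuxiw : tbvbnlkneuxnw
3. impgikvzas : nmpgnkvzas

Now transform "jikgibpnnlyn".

The transformation: replace every "i" with "n".
Applying that to "jikgibpnnlyn" gives "jnkgnbpnnlyn".

jnkgnbpnnlyn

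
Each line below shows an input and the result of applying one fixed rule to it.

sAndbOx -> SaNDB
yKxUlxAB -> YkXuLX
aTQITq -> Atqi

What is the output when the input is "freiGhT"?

Rule — flip the case of every letter, then delete the last 2 characters.
Applying both steps to "freiGhT": "FREIgHt", then "FREIg".

FREIg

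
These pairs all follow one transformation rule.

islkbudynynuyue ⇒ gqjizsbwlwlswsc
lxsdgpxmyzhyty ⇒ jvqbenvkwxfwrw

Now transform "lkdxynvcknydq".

What's happening: shift every letter 2 places backward in the alphabet (wrapping around).
On "lkdxynvcknydq" that produces "jibvwltailwbo".

jibvwltailwbo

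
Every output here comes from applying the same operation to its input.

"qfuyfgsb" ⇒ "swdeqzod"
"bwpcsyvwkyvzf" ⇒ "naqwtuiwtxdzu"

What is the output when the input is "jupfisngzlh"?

The transformation: shift every letter 2 places backward in the alphabet (wrapping around), then move the first 2 characters to the end (rotate left by 2).
For "jupfisngzlh", step one produces "hsndgqlexjf"; step two turns that into "ndgqlexjfhs".

ndgqlexjfhs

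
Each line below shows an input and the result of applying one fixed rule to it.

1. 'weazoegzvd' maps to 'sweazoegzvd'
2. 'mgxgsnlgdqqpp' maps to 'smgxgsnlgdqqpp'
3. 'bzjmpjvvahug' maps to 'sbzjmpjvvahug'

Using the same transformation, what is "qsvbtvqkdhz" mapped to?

Rule — prepend "s".
For "qsvbtvqkdhz" the result is "sqsvbtvqkdhz".

sqsvbtvqkdhz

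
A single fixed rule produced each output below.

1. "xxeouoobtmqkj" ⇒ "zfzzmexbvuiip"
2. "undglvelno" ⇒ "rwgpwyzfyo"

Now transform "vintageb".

elrpmgty

In each case the input is transformed by: move the first 3 characters to the end (rotate left by 3), then shift every letter 11 places forward in the alphabet (wrapping around).
Working it through for "vintageb": intermediate "tagebvin", final "elrpmgty".
(Check on "xxeouoobtmqkj": → "ouoobtmqkjxxe" → "zfzzmexbvuiip" ✓)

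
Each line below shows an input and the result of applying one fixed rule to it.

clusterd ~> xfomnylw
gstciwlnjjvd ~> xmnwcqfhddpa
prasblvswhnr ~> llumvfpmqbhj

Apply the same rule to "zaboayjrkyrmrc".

The transformation: swap the first and last characters, then shift every letter 6 places backward in the alphabet (wrapping around).
For "zaboayjrkyrmrc", step one produces "caboayjrkyrmrz"; step two turns that into "wuviusdleslglt".

wuviusdleslglt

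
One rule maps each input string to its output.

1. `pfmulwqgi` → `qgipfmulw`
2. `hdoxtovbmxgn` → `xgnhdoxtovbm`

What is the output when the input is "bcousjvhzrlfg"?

The rule is to move the last 3 characters to the front (rotate right by 3).
On "bcousjvhzrlfg" that produces "lfgbcousjvhzr".

lfgbcousjvhzr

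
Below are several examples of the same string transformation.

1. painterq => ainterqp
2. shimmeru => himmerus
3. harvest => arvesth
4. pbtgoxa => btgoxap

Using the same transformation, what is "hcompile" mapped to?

Each output is the input with this applied: move the first character to the end.
"hcompile" → "compileh".

compileh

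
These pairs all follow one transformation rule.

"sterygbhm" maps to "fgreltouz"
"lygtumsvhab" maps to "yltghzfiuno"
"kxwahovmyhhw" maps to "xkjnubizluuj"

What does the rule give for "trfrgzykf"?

gesetmlxs

Each output is the input with this applied: shift every letter 13 places forward in the alphabet (wrapping around) — i.e. ROT13.
For "trfrgzykf" the result is "gesetmlxs".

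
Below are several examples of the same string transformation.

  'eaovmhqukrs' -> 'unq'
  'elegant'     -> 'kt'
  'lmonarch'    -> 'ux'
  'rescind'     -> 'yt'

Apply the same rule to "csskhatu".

The transformation: keep one character in every 3, starting at position 3 (positions 3rd, 6th, 9th, ...), then shift every letter 6 places forward in the alphabet (wrapping around).
Applying both steps to "csskhatu": "sa", then "yg".

yg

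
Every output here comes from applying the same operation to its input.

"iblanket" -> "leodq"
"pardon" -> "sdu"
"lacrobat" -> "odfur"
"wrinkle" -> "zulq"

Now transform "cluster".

foxv

Looking at the pairs, the operation is to shift every letter 3 places forward in the alphabet (wrapping around), then delete the last 3 characters.
On "cluster": the first step gives "foxvwhu", and the second then gives "foxv".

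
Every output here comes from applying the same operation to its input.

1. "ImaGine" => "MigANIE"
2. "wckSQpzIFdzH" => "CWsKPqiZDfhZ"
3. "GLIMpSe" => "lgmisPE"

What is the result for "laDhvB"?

ALHdbV

Looking at the pairs, the operation is to flip the case of every letter, then swap each adjacent pair of characters (1↔2, 3↔4, ...).
Starting from "laDhvB": after the first operation, "LAdHVb"; after the second, "ALHdbV".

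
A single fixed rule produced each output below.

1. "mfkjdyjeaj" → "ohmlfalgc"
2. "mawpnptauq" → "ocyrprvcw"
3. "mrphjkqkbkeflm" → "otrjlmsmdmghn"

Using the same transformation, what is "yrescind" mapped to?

In each case the input is transformed by: shift every letter 2 places forward in the alphabet (wrapping around), then delete the last character.
For "yrescind", step one produces "atguekpf"; step two turns that into "atguekp".

atguekp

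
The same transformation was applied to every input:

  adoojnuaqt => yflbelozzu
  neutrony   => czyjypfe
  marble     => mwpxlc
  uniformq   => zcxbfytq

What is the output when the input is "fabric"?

ctnqlm

The rule is to swap the front and back halves of the string, then shift every letter 11 places forward in the alphabet (wrapping around).
For "fabric", step one produces "ricfab"; step two turns that into "ctnqlm".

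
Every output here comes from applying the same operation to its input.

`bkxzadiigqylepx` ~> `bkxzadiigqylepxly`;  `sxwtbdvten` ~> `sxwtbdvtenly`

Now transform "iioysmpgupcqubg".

iioysmpgupcqubgly

What's happening: append "ly".
On "iioysmpgupcqubg" that produces "iioysmpgupcqubgly".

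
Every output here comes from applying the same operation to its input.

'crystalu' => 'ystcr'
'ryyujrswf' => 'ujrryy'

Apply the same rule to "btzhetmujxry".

Looking at the pairs, the operation is to delete the last 3 characters, then move the last 3 characters to the front (rotate right by 3).
Working it through for "btzhetmujxry": intermediate "btzhetmuj", final "mujbtzhet".

mujbtzhet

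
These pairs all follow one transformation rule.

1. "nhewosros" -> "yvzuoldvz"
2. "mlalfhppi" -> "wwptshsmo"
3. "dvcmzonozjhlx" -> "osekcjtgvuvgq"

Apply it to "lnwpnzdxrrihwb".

The transformation: shift every letter 7 places forward in the alphabet (wrapping around), then move the last 3 characters to the front (rotate right by 3).
Working it through for "lnwpnzdxrrihwb": intermediate "sudwugkeyypodi", final "odisudwugkeyyp".
(Check on "nhewosros": → "uoldvzyvz" → "yvzuoldvz" ✓)

odisudwugkeyyp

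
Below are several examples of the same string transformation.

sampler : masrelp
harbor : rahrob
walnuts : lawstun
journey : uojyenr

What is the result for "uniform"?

inumrof

Looking at the pairs, the operation is to reverse the string, then move the last 3 characters to the front (rotate right by 3).
For "uniform", step one produces "mrofinu"; step two turns that into "inumrof".
(Check on "harbor": → "robrah" → "rahrob" ✓)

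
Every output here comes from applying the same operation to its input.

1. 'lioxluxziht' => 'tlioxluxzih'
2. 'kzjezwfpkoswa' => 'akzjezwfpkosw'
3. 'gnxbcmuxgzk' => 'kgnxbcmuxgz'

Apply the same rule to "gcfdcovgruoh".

hgcfdcovgruo

In each case the input is transformed by: move the last character to the front.
So "gcfdcovgruoh" becomes "hgcfdcovgruo".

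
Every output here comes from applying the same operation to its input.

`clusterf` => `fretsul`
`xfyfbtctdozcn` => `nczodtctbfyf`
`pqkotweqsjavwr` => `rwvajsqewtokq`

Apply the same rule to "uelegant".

tnagele

Each output is the input with this applied: delete the first character, then reverse the string.
"uelegant" → "elegant" → "tnagele".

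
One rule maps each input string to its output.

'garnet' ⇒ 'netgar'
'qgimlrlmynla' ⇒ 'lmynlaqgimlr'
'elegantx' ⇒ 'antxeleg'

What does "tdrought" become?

In each case the input is transformed by: swap the front and back halves of the string.
Doing the same to "tdrought": "ughttdro".

ughttdro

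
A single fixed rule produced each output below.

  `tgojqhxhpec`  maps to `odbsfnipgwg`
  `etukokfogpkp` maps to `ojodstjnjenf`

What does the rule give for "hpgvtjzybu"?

The pattern: move the last 3 characters to the front (rotate right by 3), then shift every letter 1 place backward in the alphabet (wrapping around).
Working it through for "hpgvtjzybu": intermediate "ybuhpgvtjz", final "xatgofusiy".
(Check on "etukokfogpkp": → "pkpetukokfog" → "ojodstjnjenf" ✓)

xatgofusiy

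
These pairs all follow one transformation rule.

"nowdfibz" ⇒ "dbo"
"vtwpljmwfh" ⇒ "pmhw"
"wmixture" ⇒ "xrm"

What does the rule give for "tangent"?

Looking at the pairs, the operation is to move the first 3 characters to the end (rotate left by 3), then keep one character in every 3, starting at position 1 (positions 1st, 4th, 7th, ...).
Applying both steps to "tangent": "genttan", then "gtn".

gtn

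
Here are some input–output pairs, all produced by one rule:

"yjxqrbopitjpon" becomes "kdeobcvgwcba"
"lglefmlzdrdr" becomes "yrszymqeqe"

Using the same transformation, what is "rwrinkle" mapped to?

In each case the input is transformed by: shift every letter 13 places forward in the alphabet (wrapping around) — i.e. ROT13, then delete the first 2 characters.
On "rwrinkle": the first step gives "ejevaxyr", and the second then gives "evaxyr".
(Check on "yjxqrbopitjpon": → "lwkdeobcvgwcba" → "kdeobcvgwcba" ✓)

evaxyr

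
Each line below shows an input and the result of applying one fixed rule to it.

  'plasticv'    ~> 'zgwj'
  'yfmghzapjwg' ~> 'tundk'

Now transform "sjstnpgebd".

Rule — shift every letter 12 places backward in the alphabet (wrapping around), then keep every other character starting from the second (positions 2nd, 4th, 6th, ...).
Applying that to "sjstnpgebd" gives "xhdsr".

xhdsr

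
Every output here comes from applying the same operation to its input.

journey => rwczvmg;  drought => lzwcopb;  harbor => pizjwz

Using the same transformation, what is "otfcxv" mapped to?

Looking at the pairs, the operation is to shift every letter 8 places forward in the alphabet (wrapping around).
"otfcxv" → "wbnkfd".

wbnkfd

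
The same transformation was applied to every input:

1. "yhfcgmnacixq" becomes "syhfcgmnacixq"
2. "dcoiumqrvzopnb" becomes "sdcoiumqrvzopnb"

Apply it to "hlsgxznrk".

Each output is the input with this applied: prepend "s".
Doing the same to "hlsgxznrk": "shlsgxznrk".

shlsgxznrk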